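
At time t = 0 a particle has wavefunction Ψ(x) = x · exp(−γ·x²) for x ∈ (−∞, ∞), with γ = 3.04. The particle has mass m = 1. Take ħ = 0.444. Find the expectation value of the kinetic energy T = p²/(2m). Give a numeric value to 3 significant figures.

0.899

T = −(ħ²/2m) d²/dx², so ⟨T⟩ = −(ħ²/2m) ∫ Ψ*·Ψ'' dx / ∫|Ψ|² dx; with m = 1.
Expand each integrand as polynomial × e^(−2γx²) and use ∫x^(2j)·e^(−2γx²) dx = (2j−1)!!/(4γ)^j · √(π/(2γ)), odd powers → 0; here √(π/(2γ)) = 0.71882. Differentiate with the product rule, d/dx e^(−γx²) = −2γx·e^(−γx²).
State is unnormalized: ∫|Ψ|² dx = 0.059114, and ∫Ψ*·(−ħ²/2m · Ψ'') dx = 0.053140, so ⟨T⟩ = 0.053140 / 0.059114.
⟨T⟩ = 0.89894.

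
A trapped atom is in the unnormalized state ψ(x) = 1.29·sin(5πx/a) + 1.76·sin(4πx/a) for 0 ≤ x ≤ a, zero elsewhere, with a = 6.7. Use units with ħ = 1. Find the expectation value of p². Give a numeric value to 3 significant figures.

4.21

p² ψ = −ħ² d²ψ/dx²; ⟨p²⟩ = −ħ² ∫ ψ*·ψ'' dx / ∫|ψ|² dx.
d²/dx² sin(jπx/a) = −(jπ/a)²·sin(jπx/a); on 0 ≤ x ≤ a, ∫sin²(jπx/a) dx = a/2 and ∫sin(jπx/a)·sin(lπx/a) dx = 0 for j ≠ l, so only diagonal terms survive in ∫|ψ|² and ∫ψ·ψ″; ∫ψ·ψ′ dx = [ψ²/2] between the walls = 0.
State is unnormalized: ∫|ψ|² dx = 15.952, and ∫ψ*·(−ħ² ψ'') dx = 67.146, so ⟨p²⟩ = 67.146 / 15.952.
⟨p²⟩ = 4.2093.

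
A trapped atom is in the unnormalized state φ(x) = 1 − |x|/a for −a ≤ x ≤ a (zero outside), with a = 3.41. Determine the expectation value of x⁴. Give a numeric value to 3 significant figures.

3.86

⟨x⁴⟩ = ∫ x⁴·|φ|² dx / ∫|φ|² dx (integrals over the domain).
φ is even, so ∫ over [−a, a] = 2∫₀ᵃ with φ = 1 − x/a there: ∫₀ᵃ (1 − x/a)² dx = a/3, ∫₀ᵃ x²(1 − x/a)² dx = a³/30, ∫₀ᵃ x⁴(1 − x/a)² dx = a⁵/105.
State is unnormalized: ∫|φ|² dx = 2.2733, and ∫φ*·x⁴·φ dx = 8.7824, so ⟨x⁴⟩ = 8.7824 / 2.2733.
⟨x⁴⟩ = 3.8632.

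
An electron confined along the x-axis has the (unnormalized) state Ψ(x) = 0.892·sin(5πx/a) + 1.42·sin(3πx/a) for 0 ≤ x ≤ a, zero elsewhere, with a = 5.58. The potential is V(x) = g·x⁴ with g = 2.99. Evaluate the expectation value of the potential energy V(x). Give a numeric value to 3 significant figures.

761.

⟨V⟩ = ∫ V(x)·|Ψ|² dx / ∫|Ψ|² dx.
On 0 ≤ x ≤ a (j ≠ l): ∫sin²(jπx/a) dx = a/2, ∫sin(jπx/a)·sin(lπx/a) dx = 0; diagonal moments ∫x·sin²(jπx/a) dx = a²/4, ∫x²·sin²(jπx/a) dx = a³·(1/6 − 1/(4j²π²)); cross terms ∫x·sin(jπx/a)·sin(lπx/a) dx = 0 for j + l even and −4jla²/(π²(j² − l²)²) for j + l odd, ∫x²·sin(jπx/a)·sin(lπx/a) dx = (−1)^(j+l)·4jla³/(π²(j² − l²)²); higher powers the same way via product-to-sum and parts.
State is unnormalized: ∫|Ψ|² dx = 7.8457, and ∫Ψ*·V(x)·Ψ dx = 5973.9, so ⟨V⟩ = 5973.9 / 7.8457.
⟨V⟩ = 761.43.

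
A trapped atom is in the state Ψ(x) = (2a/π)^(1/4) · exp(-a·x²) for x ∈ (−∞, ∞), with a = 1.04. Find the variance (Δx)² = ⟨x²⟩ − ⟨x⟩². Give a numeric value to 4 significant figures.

0.2404

Compute ⟨x⟩ and ⟨x²⟩ separately, then (Δx)² = ⟨x²⟩ − ⟨x⟩².
Gaussian moments: ∫x^(2j)·e^(−2ax²) dx = (2j−1)!!/(4a)^j · √(π/(2a)), odd powers integrate to 0; here √(π/(2a)) = 1.2290.
⟨x⟩ = 0.0000 and ⟨x²⟩ = 0.24038.
(Δx)² = 0.24038 − (0.0000)² = 0.24038.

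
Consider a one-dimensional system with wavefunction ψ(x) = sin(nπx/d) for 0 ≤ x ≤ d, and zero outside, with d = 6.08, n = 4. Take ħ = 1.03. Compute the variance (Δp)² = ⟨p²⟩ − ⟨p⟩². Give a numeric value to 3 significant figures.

Compute ⟨p⟩ and ⟨p²⟩ separately; (Δp)² = ⟨p²⟩ − ⟨p⟩².
d/dx sin(nπx/d) = (nπ/d)·cos(nπx/d) and d²/dx² sin(nπx/d) = −(nπ/d)²·sin(nπx/d); on 0 ≤ x ≤ d, ∫sin²(nπx/d) dx = d/2 and ∫sin(nπx/d)·cos(nπx/d) dx = 0.
Normalization: ∫|ψ|² dx = 3.0400.
⟨p⟩ = 0.0000 and ⟨p²⟩ = 4.5320.
(Δp)² = 4.5320 − (0.0000)² = 4.5320.

4.53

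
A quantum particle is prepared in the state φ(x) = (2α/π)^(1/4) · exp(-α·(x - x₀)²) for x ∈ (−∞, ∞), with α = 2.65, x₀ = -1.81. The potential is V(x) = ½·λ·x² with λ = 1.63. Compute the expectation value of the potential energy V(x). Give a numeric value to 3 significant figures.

2.75

⟨V⟩ = ∫ V(x)·|φ|² dx.
Gaussian moments (u = x − x₀): ∫u^(2j)·e^(−2αu²) du = (2j−1)!!/(4α)^j · √(π/(2α)), odd powers integrate to 0; here √(π/(2α)) = 0.76990.
⟨V⟩ = 2.7469.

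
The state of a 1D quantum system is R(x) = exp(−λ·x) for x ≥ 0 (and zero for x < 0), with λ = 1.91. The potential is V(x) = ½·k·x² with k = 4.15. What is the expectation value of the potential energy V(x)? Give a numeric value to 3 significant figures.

⟨V⟩ = ∫ V(x)·|R|² dx / ∫|R|² dx.
Every integrand reduces to terms xʲ·e^(−2λx) on [0, ∞); use ∫₀^∞ xʲ·e^(−2λx) dx = j!/(2λ)^(j+1).
State is unnormalized: ∫|R|² dx = 0.26178, and ∫R*·V(x)·R dx = 0.074449, so ⟨V⟩ = 0.074449 / 0.26178.
⟨V⟩ = 0.28439.

0.284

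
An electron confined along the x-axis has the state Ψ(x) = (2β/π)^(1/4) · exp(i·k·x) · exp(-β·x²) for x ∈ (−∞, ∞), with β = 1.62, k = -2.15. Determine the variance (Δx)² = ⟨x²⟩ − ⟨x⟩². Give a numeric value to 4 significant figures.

0.1543

Compute ⟨x⟩ and ⟨x²⟩ separately, then (Δx)² = ⟨x²⟩ − ⟨x⟩².
Gaussian moments: ∫x^(2j)·e^(−2βx²) dx = (2j−1)!!/(4β)^j · √(π/(2β)), odd powers integrate to 0; here √(π/(2β)) = 0.98470.
⟨x⟩ = 0.0000 and ⟨x²⟩ = 0.15432.
(Δx)² = 0.15432 − (0.0000)² = 0.15432.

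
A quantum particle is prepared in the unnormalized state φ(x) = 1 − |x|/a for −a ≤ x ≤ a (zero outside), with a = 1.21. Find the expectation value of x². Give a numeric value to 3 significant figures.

0.146

⟨x²⟩ = ∫ x²·|φ|² dx / ∫|φ|² dx (integrals over the domain).
φ is even, so ∫ over [−a, a] = 2∫₀ᵃ with φ = 1 − x/a there: ∫₀ᵃ (1 − x/a)² dx = a/3, ∫₀ᵃ x²(1 − x/a)² dx = a³/30, ∫₀ᵃ x⁴(1 − x/a)² dx = a⁵/105.
State is unnormalized: ∫|φ|² dx = 0.80667, and ∫φ*·x²·φ dx = 0.11810, so ⟨x²⟩ = 0.11810 / 0.80667.
⟨x²⟩ = 0.14641.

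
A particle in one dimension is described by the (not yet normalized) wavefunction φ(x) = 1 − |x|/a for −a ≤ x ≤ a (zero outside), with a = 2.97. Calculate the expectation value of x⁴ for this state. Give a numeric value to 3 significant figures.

⟨x⁴⟩ = ∫ x⁴·|φ|² dx / ∫|φ|² dx (integrals over the domain).
φ is even, so ∫ over [−a, a] = 2∫₀ᵃ with φ = 1 − x/a there: ∫₀ᵃ (1 − x/a)² dx = a/3, ∫₀ᵃ x²(1 − x/a)² dx = a³/30, ∫₀ᵃ x⁴(1 − x/a)² dx = a⁵/105.
State is unnormalized: ∫|φ|² dx = 1.9800, and ∫φ*·x⁴·φ dx = 4.4017, so ⟨x⁴⟩ = 4.4017 / 1.9800.
⟨x⁴⟩ = 2.2231.

2.22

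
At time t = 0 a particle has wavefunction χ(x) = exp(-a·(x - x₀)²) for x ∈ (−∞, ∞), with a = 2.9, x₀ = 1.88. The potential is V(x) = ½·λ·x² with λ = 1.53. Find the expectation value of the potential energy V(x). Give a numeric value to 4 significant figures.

⟨V⟩ = ∫ V(x)·|χ|² dx / ∫|χ|² dx.
Gaussian moments (u = x − x₀): ∫u^(2j)·e^(−2au²) du = (2j−1)!!/(4a)^j · √(π/(2a)), odd powers integrate to 0; here √(π/(2a)) = 0.73597.
State is unnormalized: ∫|χ|² dx = 0.73597, and ∫χ*·V(x)·χ dx = 2.0385, so ⟨V⟩ = 2.0385 / 0.73597.
⟨V⟩ = 2.7698.

2.770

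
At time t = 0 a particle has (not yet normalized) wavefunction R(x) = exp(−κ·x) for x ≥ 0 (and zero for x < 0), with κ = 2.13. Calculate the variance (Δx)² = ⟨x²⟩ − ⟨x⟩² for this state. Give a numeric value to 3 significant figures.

Compute ⟨x⟩ and ⟨x²⟩ separately, then (Δx)² = ⟨x²⟩ − ⟨x⟩².
Every integrand reduces to terms xʲ·e^(−2κx) on [0, ∞); use ∫₀^∞ xʲ·e^(−2κx) dx = j!/(2κ)^(j+1).
Normalization: ∫|R|² dx = 0.23474.
⟨x⟩ = 0.23474 and ⟨x²⟩ = 0.11021.
(Δx)² = 0.11021 − (0.23474)² = 0.055104.

0.0551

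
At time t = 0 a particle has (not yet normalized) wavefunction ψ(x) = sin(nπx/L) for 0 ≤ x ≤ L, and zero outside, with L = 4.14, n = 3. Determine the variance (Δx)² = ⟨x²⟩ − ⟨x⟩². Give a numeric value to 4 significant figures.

Compute ⟨x⟩ and ⟨x²⟩ separately, then (Δx)² = ⟨x²⟩ − ⟨x⟩².
With sin²θ = (1 − cos2θ)/2 on 0 ≤ x ≤ L: ∫sin²(nπx/L) dx = L/2, ∫x·sin²(nπx/L) dx = L²/4, ∫x²·sin²(nπx/L) dx = L³·(1/6 − 1/(4n²π²)); higher powers xᵏ the same way, integrating xᵏ·cos(2nπx/L) by parts.
Normalization: ∫|ψ|² dx = 2.0700.
⟨x⟩ = 2.0700 and ⟨x²⟩ = 5.6167.
(Δx)² = 5.6167 − (2.0700)² = 1.3318.

1.332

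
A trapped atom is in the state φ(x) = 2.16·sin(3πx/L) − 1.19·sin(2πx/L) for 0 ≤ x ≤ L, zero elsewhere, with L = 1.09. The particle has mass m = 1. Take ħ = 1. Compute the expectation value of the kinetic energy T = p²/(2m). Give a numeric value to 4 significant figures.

32.55

T = −(ħ²/2m) d²/dx², so ⟨T⟩ = −(ħ²/2m) ∫ φ*·φ'' dx / ∫|φ|² dx; with m = 1.
d²/dx² sin(jπx/L) = −(jπ/L)²·sin(jπx/L); on 0 ≤ x ≤ L, ∫sin²(jπx/L) dx = L/2 and ∫sin(jπx/L)·sin(lπx/L) dx = 0 for j ≠ l, so only diagonal terms survive in ∫|φ|² and ∫φ·φ″; ∫φ·φ′ dx = [φ²/2] between the walls = 0.
State is unnormalized: ∫|φ|² dx = 3.3145, and ∫φ*·(−ħ²/2m · φ'') dx = 107.87, so ⟨T⟩ = 107.87 / 3.3145.
⟨T⟩ = 32.546.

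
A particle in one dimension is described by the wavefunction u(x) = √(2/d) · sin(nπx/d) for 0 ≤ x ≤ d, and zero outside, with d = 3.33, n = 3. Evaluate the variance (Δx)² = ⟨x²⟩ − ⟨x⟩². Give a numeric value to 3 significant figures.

Compute ⟨x⟩ and ⟨x²⟩ separately, then (Δx)² = ⟨x²⟩ − ⟨x⟩².
With sin²θ = (1 − cos2θ)/2 on 0 ≤ x ≤ d: ∫sin²(nπx/d) dx = d/2, ∫x·sin²(nπx/d) dx = d²/4, ∫x²·sin²(nπx/d) dx = d³·(1/6 − 1/(4n²π²)); higher powers xᵏ the same way, integrating xᵏ·cos(2nπx/d) by parts.
⟨x⟩ = 1.6650 and ⟨x²⟩ = 3.6339.
(Δx)² = 3.6339 − (1.6650)² = 0.86166.

0.862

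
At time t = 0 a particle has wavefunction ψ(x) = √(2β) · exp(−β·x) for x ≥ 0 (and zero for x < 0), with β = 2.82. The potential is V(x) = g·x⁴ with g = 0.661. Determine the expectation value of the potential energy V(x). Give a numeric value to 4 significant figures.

0.01568

⟨V⟩ = ∫ V(x)·|ψ|² dx.
Every integrand reduces to terms xʲ·e^(−2βx) on [0, ∞); use ∫₀^∞ xʲ·e^(−2βx) dx = j!/(2β)^(j+1).
⟨V⟩ = 0.015678.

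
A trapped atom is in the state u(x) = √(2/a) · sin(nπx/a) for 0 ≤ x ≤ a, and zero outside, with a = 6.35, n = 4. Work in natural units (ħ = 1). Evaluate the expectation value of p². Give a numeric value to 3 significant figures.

p² u = −ħ² d²u/dx²; ⟨p²⟩ = −ħ² ∫ u*·u'' dx.
d/dx sin(nπx/a) = (nπ/a)·cos(nπx/a) and d²/dx² sin(nπx/a) = −(nπ/a)²·sin(nπx/a); on 0 ≤ x ≤ a, ∫sin²(nπx/a) dx = a/2 and ∫sin(nπx/a)·cos(nπx/a) dx = 0.
⟨p²⟩ = 3.9163.

3.92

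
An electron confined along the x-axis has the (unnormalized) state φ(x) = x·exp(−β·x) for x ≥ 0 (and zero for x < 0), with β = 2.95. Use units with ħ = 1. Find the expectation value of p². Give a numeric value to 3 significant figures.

p² φ = −ħ² d²φ/dx²; ⟨p²⟩ = −ħ² ∫ φ*·φ'' dx / ∫|φ|² dx.
Differentiate x·exp(−β·x) with the product rule; every integrand then reduces to terms xʲ·e^(−2βx) on [0, ∞), with ∫₀^∞ xʲ·e^(−2βx) dx = j!/(2β)^(j+1).
State is unnormalized: ∫|φ|² dx = 0.0097381, and ∫φ*·(−ħ² φ'') dx = 0.084746, so ⟨p²⟩ = 0.084746 / 0.0097381.
⟨p²⟩ = 8.7025.

8.70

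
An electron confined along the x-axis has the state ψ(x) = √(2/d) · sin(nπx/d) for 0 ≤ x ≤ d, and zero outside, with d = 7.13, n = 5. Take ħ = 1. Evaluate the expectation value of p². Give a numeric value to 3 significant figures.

4.85

p² ψ = −ħ² d²ψ/dx²; ⟨p²⟩ = −ħ² ∫ ψ*·ψ'' dx.
d/dx sin(nπx/d) = (nπ/d)·cos(nπx/d) and d²/dx² sin(nπx/d) = −(nπ/d)²·sin(nπx/d); on 0 ≤ x ≤ d, ∫sin²(nπx/d) dx = d/2 and ∫sin(nπx/d)·cos(nπx/d) dx = 0.
⟨p²⟩ = 4.8536.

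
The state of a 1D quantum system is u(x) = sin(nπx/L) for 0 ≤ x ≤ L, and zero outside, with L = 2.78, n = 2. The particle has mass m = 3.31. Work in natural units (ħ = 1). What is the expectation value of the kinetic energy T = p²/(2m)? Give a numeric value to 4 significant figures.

T = −(ħ²/2m) d²/dx², so ⟨T⟩ = −(ħ²/2m) ∫ u*·u'' dx / ∫|u|² dx; with m = 3.31.
d/dx sin(nπx/L) = (nπ/L)·cos(nπx/L) and d²/dx² sin(nπx/L) = −(nπ/L)²·sin(nπx/L); on 0 ≤ x ≤ L, ∫sin²(nπx/L) dx = L/2 and ∫sin(nπx/L)·cos(nπx/L) dx = 0.
State is unnormalized: ∫|u|² dx = 1.3900, and ∫u*·(−ħ²/2m · u'') dx = 1.0726, so ⟨T⟩ = 1.0726 / 1.3900.
⟨T⟩ = 0.77164.

0.7716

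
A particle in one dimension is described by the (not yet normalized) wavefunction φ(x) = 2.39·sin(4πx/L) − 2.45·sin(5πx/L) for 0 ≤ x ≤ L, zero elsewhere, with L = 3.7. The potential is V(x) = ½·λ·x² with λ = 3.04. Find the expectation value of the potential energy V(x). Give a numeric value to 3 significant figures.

⟨V⟩ = ∫ V(x)·|φ|² dx / ∫|φ|² dx.
On 0 ≤ x ≤ L (j ≠ l): ∫sin²(jπx/L) dx = L/2, ∫sin(jπx/L)·sin(lπx/L) dx = 0; diagonal moments ∫x·sin²(jπx/L) dx = L²/4, ∫x²·sin²(jπx/L) dx = L³·(1/6 − 1/(4j²π²)); cross terms ∫x·sin(jπx/L)·sin(lπx/L) dx = 0 for j + l even and −4jlL²/(π²(j² − l²)²) for j + l odd, ∫x²·sin(jπx/L)·sin(lπx/L) dx = (−1)^(j+l)·4jlL³/(π²(j² − l²)²); higher powers the same way via product-to-sum and parts.
State is unnormalized: ∫|φ|² dx = 21.672, and ∫φ*·V(x)·φ dx = 239.39, so ⟨V⟩ = 239.39 / 21.672.
⟨V⟩ = 11.046.

11.0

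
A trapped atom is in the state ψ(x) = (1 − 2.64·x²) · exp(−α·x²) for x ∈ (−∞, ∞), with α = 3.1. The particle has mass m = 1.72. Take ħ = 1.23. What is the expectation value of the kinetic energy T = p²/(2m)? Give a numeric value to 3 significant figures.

3.35

T = −(ħ²/2m) d²/dx², so ⟨T⟩ = −(ħ²/2m) ∫ ψ*·ψ'' dx / ∫|ψ|² dx; with m = 1.72.
Expand each integrand as polynomial × e^(−2αx²) and use ∫x^(2j)·e^(−2αx²) dx = (2j−1)!!/(4α)^j · √(π/(2α)), odd powers → 0; here √(π/(2α)) = 0.71183. Differentiate with the product rule, d/dx e^(−αx²) = −2αx·e^(−αx²).
State is unnormalized: ∫|ψ|² dx = 0.50553, and ∫ψ*·(−ħ²/2m · ψ'') dx = 1.6917, so ⟨T⟩ = 1.6917 / 0.50553.
⟨T⟩ = 3.3463.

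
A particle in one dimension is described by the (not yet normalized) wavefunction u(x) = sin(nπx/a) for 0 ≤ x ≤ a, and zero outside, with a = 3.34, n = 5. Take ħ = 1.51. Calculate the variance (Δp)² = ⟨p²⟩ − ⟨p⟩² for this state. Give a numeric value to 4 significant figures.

50.43

Compute ⟨p⟩ and ⟨p²⟩ separately; (Δp)² = ⟨p²⟩ − ⟨p⟩².
d/dx sin(nπx/a) = (nπ/a)·cos(nπx/a) and d²/dx² sin(nπx/a) = −(nπ/a)²·sin(nπx/a); on 0 ≤ x ≤ a, ∫sin²(nπx/a) dx = a/2 and ∫sin(nπx/a)·cos(nπx/a) dx = 0.
Normalization: ∫|u|² dx = 1.6700.
⟨p⟩ = 0.0000 and ⟨p²⟩ = 50.431.
(Δp)² = 50.431 − (0.0000)² = 50.431.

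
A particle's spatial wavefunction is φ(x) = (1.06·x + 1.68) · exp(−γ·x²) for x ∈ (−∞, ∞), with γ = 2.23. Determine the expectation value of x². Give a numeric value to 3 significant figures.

0.122

⟨x²⟩ = ∫ x²·|φ|² dx / ∫|φ|² dx (integrals over the domain).
Expand each integrand as polynomial × e^(−2γx²) and use ∫x^(2j)·e^(−2γx²) dx = (2j−1)!!/(4γ)^j · √(π/(2γ)), odd powers → 0; here √(π/(2γ)) = 0.83928.
State is unnormalized: ∫|φ|² dx = 2.4745, and ∫φ*·x²·φ dx = 0.30111, so ⟨x²⟩ = 0.30111 / 2.4745.
⟨x²⟩ = 0.12169.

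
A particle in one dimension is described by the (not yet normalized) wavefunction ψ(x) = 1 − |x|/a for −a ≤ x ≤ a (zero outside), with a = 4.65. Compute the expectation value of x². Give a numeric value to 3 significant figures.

2.16

⟨x²⟩ = ∫ x²·|ψ|² dx / ∫|ψ|² dx (integrals over the domain).
ψ is even, so ∫ over [−a, a] = 2∫₀ᵃ with ψ = 1 − x/a there: ∫₀ᵃ (1 − x/a)² dx = a/3, ∫₀ᵃ x²(1 − x/a)² dx = a³/30, ∫₀ᵃ x⁴(1 − x/a)² dx = a⁵/105.
State is unnormalized: ∫|ψ|² dx = 3.1000, and ∫ψ*·x²·ψ dx = 6.7030, so ⟨x²⟩ = 6.7030 / 3.1000.
⟨x²⟩ = 2.1623.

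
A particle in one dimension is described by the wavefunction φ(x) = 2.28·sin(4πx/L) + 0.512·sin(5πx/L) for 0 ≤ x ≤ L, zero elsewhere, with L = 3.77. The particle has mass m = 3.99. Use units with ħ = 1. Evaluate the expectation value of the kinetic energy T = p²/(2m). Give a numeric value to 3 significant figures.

T = −(ħ²/2m) d²/dx², so ⟨T⟩ = −(ħ²/2m) ∫ φ*·φ'' dx / ∫|φ|² dx; with m = 3.99.
d²/dx² sin(jπx/L) = −(jπ/L)²·sin(jπx/L); on 0 ≤ x ≤ L, ∫sin²(jπx/L) dx = L/2 and ∫sin(jπx/L)·sin(lπx/L) dx = 0 for j ≠ l, so only diagonal terms survive in ∫|φ|² and ∫φ·φ″; ∫φ·φ′ dx = [φ²/2] between the walls = 0.
State is unnormalized: ∫|φ|² dx = 10.293, and ∫φ*·(−ħ²/2m · φ'') dx = 14.718, so ⟨T⟩ = 14.718 / 10.293.
⟨T⟩ = 1.4299.

1.43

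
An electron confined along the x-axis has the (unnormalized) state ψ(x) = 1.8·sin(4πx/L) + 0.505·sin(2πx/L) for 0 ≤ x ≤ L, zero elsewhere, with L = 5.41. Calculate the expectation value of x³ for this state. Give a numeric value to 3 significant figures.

⟨x³⟩ = ∫ x³·|ψ|² dx / ∫|ψ|² dx (integrals over the domain).
On 0 ≤ x ≤ L (j ≠ l): ∫sin²(jπx/L) dx = L/2, ∫sin(jπx/L)·sin(lπx/L) dx = 0; diagonal moments ∫x·sin²(jπx/L) dx = L²/4, ∫x²·sin²(jπx/L) dx = L³·(1/6 − 1/(4j²π²)); cross terms ∫x·sin(jπx/L)·sin(lπx/L) dx = 0 for j + l even and −4jlL²/(π²(j² − l²)²) for j + l odd, ∫x²·sin(jπx/L)·sin(lπx/L) dx = (−1)^(j+l)·4jlL³/(π²(j² − l²)²); higher powers the same way via product-to-sum and parts.
State is unnormalized: ∫|ψ|² dx = 9.4540, and ∫ψ*·x³·ψ dx = 418.17, so ⟨x³⟩ = 418.17 / 9.4540.
⟨x³⟩ = 44.232.

44.2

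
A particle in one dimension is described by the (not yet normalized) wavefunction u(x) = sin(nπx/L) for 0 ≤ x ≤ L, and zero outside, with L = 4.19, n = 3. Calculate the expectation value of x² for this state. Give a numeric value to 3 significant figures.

⟨x²⟩ = ∫ x²·|u|² dx / ∫|u|² dx (integrals over the domain).
With sin²θ = (1 − cos2θ)/2 on 0 ≤ x ≤ L: ∫sin²(nπx/L) dx = L/2, ∫x·sin²(nπx/L) dx = L²/4, ∫x²·sin²(nπx/L) dx = L³·(1/6 − 1/(4n²π²)); higher powers xᵏ the same way, integrating xᵏ·cos(2nπx/L) by parts.
State is unnormalized: ∫|u|² dx = 2.0950, and ∫u*·x²·u dx = 12.053, so ⟨x²⟩ = 12.053 / 2.0950.
⟨x²⟩ = 5.7532.

5.75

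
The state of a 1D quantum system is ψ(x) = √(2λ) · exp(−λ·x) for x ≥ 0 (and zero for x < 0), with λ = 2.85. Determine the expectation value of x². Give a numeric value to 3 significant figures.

0.0616

⟨x²⟩ = ∫ x²·|ψ|² dx (integrals over the domain).
Every integrand reduces to terms xʲ·e^(−2λx) on [0, ∞); use ∫₀^∞ xʲ·e^(−2λx) dx = j!/(2λ)^(j+1).
⟨x²⟩ = 0.061557.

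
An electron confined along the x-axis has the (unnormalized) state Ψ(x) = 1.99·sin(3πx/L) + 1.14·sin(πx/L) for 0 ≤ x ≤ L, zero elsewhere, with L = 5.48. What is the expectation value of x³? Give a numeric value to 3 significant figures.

⟨x³⟩ = ∫ x³·|Ψ|² dx / ∫|Ψ|² dx (integrals over the domain).
On 0 ≤ x ≤ L (j ≠ l): ∫sin²(jπx/L) dx = L/2, ∫sin(jπx/L)·sin(lπx/L) dx = 0; diagonal moments ∫x·sin²(jπx/L) dx = L²/4, ∫x²·sin²(jπx/L) dx = L³·(1/6 − 1/(4j²π²)); cross terms ∫x·sin(jπx/L)·sin(lπx/L) dx = 0 for j + l even and −4jlL²/(π²(j² − l²)²) for j + l odd, ∫x²·sin(jπx/L)·sin(lπx/L) dx = (−1)^(j+l)·4jlL³/(π²(j² − l²)²); higher powers the same way via product-to-sum and parts.
State is unnormalized: ∫|Ψ|² dx = 14.412, and ∫Ψ*·x³·Ψ dx = 649.91, so ⟨x³⟩ = 649.91 / 14.412.
⟨x³⟩ = 45.096.

45.1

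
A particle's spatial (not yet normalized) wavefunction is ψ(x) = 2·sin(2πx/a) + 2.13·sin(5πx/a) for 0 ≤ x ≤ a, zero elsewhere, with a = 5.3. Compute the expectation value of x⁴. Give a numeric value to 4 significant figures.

⟨x⁴⟩ = ∫ x⁴·|ψ|² dx / ∫|ψ|² dx (integrals over the domain).
On 0 ≤ x ≤ a (j ≠ l): ∫sin²(jπx/a) dx = a/2, ∫sin(jπx/a)·sin(lπx/a) dx = 0; diagonal moments ∫x·sin²(jπx/a) dx = a²/4, ∫x²·sin²(jπx/a) dx = a³·(1/6 − 1/(4j²π²)); cross terms ∫x·sin(jπx/a)·sin(lπx/a) dx = 0 for j + l even and −4jla²/(π²(j² − l²)²) for j + l odd, ∫x²·sin(jπx/a)·sin(lπx/a) dx = (−1)^(j+l)·4jla³/(π²(j² − l²)²); higher powers the same way via product-to-sum and parts.
State is unnormalized: ∫|ψ|² dx = 22.623, and ∫ψ*·x⁴·ψ dx = 2725.5, so ⟨x⁴⟩ = 2725.5 / 22.623.
⟨x⁴⟩ = 120.48.

120.5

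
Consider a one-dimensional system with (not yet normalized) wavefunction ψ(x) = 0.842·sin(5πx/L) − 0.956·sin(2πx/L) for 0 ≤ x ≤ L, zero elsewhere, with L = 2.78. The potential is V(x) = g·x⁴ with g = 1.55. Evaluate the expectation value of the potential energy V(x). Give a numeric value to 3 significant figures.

⟨V⟩ = ∫ V(x)·|ψ|² dx / ∫|ψ|² dx.
On 0 ≤ x ≤ L (j ≠ l): ∫sin²(jπx/L) dx = L/2, ∫sin(jπx/L)·sin(lπx/L) dx = 0; diagonal moments ∫x·sin²(jπx/L) dx = L²/4, ∫x²·sin²(jπx/L) dx = L³·(1/6 − 1/(4j²π²)); cross terms ∫x·sin(jπx/L)·sin(lπx/L) dx = 0 for j + l even and −4jlL²/(π²(j² − l²)²) for j + l odd, ∫x²·sin(jπx/L)·sin(lπx/L) dx = (−1)^(j+l)·4jlL³/(π²(j² − l²)²); higher powers the same way via product-to-sum and parts.
State is unnormalized: ∫|ψ|² dx = 2.2558, and ∫ψ*·V(x)·ψ dx = 45.542, so ⟨V⟩ = 45.542 / 2.2558.
⟨V⟩ = 20.188.

20.2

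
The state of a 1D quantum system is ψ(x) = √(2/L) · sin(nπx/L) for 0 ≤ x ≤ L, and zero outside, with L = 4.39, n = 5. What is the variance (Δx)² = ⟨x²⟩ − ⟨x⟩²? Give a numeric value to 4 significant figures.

1.567

Compute ⟨x⟩ and ⟨x²⟩ separately, then (Δx)² = ⟨x²⟩ − ⟨x⟩².
With sin²θ = (1 − cos2θ)/2 on 0 ≤ x ≤ L: ∫sin²(nπx/L) dx = L/2, ∫x·sin²(nπx/L) dx = L²/4, ∫x²·sin²(nπx/L) dx = L³·(1/6 − 1/(4n²π²)); higher powers xᵏ the same way, integrating xᵏ·cos(2nπx/L) by parts.
⟨x⟩ = 2.1950 and ⟨x²⟩ = 6.3850.
(Δx)² = 6.3850 − (2.1950)² = 1.5670.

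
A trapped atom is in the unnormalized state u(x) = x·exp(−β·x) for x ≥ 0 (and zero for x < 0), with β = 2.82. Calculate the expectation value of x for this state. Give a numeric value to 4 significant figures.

0.5319

⟨x⟩ = ∫ x·|u|² dx / ∫|u|² dx (integrals over the domain).
Every integrand reduces to terms xʲ·e^(−2βx) on [0, ∞); use ∫₀^∞ xʲ·e^(−2βx) dx = j!/(2β)^(j+1).
State is unnormalized: ∫|u|² dx = 0.011148, and ∫u*·x·u dx = 0.0059297, so ⟨x⟩ = 0.0059297 / 0.011148.
⟨x⟩ = 0.53191.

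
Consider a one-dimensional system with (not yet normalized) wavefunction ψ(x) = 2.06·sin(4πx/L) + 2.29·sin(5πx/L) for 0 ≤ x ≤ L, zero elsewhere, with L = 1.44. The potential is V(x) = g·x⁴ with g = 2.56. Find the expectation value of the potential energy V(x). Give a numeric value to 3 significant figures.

0.461

⟨V⟩ = ∫ V(x)·|ψ|² dx / ∫|ψ|² dx.
On 0 ≤ x ≤ L (j ≠ l): ∫sin²(jπx/L) dx = L/2, ∫sin(jπx/L)·sin(lπx/L) dx = 0; diagonal moments ∫x·sin²(jπx/L) dx = L²/4, ∫x²·sin²(jπx/L) dx = L³·(1/6 − 1/(4j²π²)); cross terms ∫x·sin(jπx/L)·sin(lπx/L) dx = 0 for j + l even and −4jlL²/(π²(j² − l²)²) for j + l odd, ∫x²·sin(jπx/L)·sin(lπx/L) dx = (−1)^(j+l)·4jlL³/(π²(j² − l²)²); higher powers the same way via product-to-sum and parts.
State is unnormalized: ∫|ψ|² dx = 6.8311, and ∫ψ*·V(x)·ψ dx = 3.1500, so ⟨V⟩ = 3.1500 / 6.8311.
⟨V⟩ = 0.46112.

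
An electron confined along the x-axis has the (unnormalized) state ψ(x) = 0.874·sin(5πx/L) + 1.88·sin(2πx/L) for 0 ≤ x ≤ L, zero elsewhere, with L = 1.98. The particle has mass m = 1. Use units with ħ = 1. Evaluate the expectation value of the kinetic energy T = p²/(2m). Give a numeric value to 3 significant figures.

9.73

T = −(ħ²/2m) d²/dx², so ⟨T⟩ = −(ħ²/2m) ∫ ψ*·ψ'' dx / ∫|ψ|² dx; with m = 1.
d²/dx² sin(jπx/L) = −(jπ/L)²·sin(jπx/L); on 0 ≤ x ≤ L, ∫sin²(jπx/L) dx = L/2 and ∫sin(jπx/L)·sin(lπx/L) dx = 0 for j ≠ l, so only diagonal terms survive in ∫|ψ|² and ∫ψ·ψ″; ∫ψ·ψ′ dx = [ψ²/2] between the walls = 0.
State is unnormalized: ∫|ψ|² dx = 4.2553, and ∫ψ*·(−ħ²/2m · ψ'') dx = 41.416, so ⟨T⟩ = 41.416 / 4.2553.
⟨T⟩ = 9.7327.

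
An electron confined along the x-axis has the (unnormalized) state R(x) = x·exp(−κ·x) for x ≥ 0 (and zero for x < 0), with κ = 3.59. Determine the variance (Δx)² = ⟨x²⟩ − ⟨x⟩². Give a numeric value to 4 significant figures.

Compute ⟨x⟩ and ⟨x²⟩ separately, then (Δx)² = ⟨x²⟩ − ⟨x⟩².
Every integrand reduces to terms xʲ·e^(−2κx) on [0, ∞); use ∫₀^∞ xʲ·e^(−2κx) dx = j!/(2κ)^(j+1).
Normalization: ∫|R|² dx = 0.0054033.
⟨x⟩ = 0.41783 and ⟨x²⟩ = 0.23277.
(Δx)² = 0.23277 − (0.41783)² = 0.058193.

0.05819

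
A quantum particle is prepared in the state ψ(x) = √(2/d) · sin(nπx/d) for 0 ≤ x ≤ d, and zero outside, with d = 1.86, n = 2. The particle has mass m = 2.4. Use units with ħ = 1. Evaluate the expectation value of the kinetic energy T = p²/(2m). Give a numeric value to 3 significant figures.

T = −(ħ²/2m) d²/dx², so ⟨T⟩ = −(ħ²/2m) ∫ ψ*·ψ'' dx; with m = 2.4.
d/dx sin(nπx/d) = (nπ/d)·cos(nπx/d) and d²/dx² sin(nπx/d) = −(nπ/d)²·sin(nπx/d); on 0 ≤ x ≤ d, ∫sin²(nπx/d) dx = d/2 and ∫sin(nπx/d)·cos(nπx/d) dx = 0.
⟨T⟩ = 2.3773.

2.38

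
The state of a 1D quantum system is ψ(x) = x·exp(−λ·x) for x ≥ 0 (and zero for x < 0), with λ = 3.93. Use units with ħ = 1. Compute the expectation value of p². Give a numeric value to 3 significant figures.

15.4

p² ψ = −ħ² d²ψ/dx²; ⟨p²⟩ = −ħ² ∫ ψ*·ψ'' dx / ∫|ψ|² dx.
Differentiate x·exp(−λ·x) with the product rule; every integrand then reduces to terms xʲ·e^(−2λx) on [0, ∞), with ∫₀^∞ xʲ·e^(−2λx) dx = j!/(2λ)^(j+1).
State is unnormalized: ∫|ψ|² dx = 0.0041187, and ∫ψ*·(−ħ² ψ'') dx = 0.063613, so ⟨p²⟩ = 0.063613 / 0.0041187.
⟨p²⟩ = 15.445.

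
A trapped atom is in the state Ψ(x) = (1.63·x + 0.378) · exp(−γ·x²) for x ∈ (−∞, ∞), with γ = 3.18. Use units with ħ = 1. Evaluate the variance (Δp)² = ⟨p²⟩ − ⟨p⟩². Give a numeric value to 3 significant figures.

6.96

Compute ⟨p⟩ and ⟨p²⟩ separately; (Δp)² = ⟨p²⟩ − ⟨p⟩².
Expand each integrand as polynomial × e^(−2γx²) and use ∫x^(2j)·e^(−2γx²) dx = (2j−1)!!/(4γ)^j · √(π/(2γ)), odd powers → 0; here √(π/(2γ)) = 0.70282. Differentiate with the product rule, d/dx e^(−γx²) = −2γx·e^(−γx²).
Normalization: ∫|Ψ|² dx = 0.24723.
⟨p⟩ = 0.0000 and ⟨p²⟩ = 6.9566.
(Δp)² = 6.9566 − (0.0000)² = 6.9566.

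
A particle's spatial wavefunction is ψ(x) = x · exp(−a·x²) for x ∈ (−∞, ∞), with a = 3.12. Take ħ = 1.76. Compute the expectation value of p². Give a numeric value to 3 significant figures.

29.0

p² ψ = −ħ² d²ψ/dx²; ⟨p²⟩ = −ħ² ∫ ψ*·ψ'' dx / ∫|ψ|² dx.
Expand each integrand as polynomial × e^(−2ax²) and use ∫x^(2j)·e^(−2ax²) dx = (2j−1)!!/(4a)^j · √(π/(2a)), odd powers → 0; here √(π/(2a)) = 0.70955. Differentiate with the product rule, d/dx e^(−ax²) = −2ax·e^(−ax²).
State is unnormalized: ∫|ψ|² dx = 0.056855, and ∫ψ*·(−ħ² ψ'') dx = 1.6484, so ⟨p²⟩ = 1.6484 / 0.056855.
⟨p²⟩ = 28.994.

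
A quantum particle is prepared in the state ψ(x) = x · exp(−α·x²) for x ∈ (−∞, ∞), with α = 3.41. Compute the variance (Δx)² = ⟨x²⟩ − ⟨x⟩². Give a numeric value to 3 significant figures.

0.220

Compute ⟨x⟩ and ⟨x²⟩ separately, then (Δx)² = ⟨x²⟩ − ⟨x⟩².
Expand each integrand as polynomial × e^(−2αx²) and use ∫x^(2j)·e^(−2αx²) dx = (2j−1)!!/(4α)^j · √(π/(2α)), odd powers → 0; here √(π/(2α)) = 0.67871.
Normalization: ∫|ψ|² dx = 0.049759.
⟨x⟩ = 0.0000 and ⟨x²⟩ = 0.21994.
(Δx)² = 0.21994 − (0.0000)² = 0.21994.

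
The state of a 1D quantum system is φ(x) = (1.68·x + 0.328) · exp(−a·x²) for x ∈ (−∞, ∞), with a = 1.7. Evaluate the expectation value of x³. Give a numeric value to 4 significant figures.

⟨x³⟩ = ∫ x³·|φ|² dx / ∫|φ|² dx (integrals over the domain).
Expand each integrand as polynomial × e^(−2ax²) and use ∫x^(2j)·e^(−2ax²) dx = (2j−1)!!/(4a)^j · √(π/(2a)), odd powers → 0; here √(π/(2a)) = 0.96125.
State is unnormalized: ∫|φ|² dx = 0.50239, and ∫φ*·x³·φ dx = 0.068731, so ⟨x³⟩ = 0.068731 / 0.50239.
⟨x³⟩ = 0.13681.

0.1368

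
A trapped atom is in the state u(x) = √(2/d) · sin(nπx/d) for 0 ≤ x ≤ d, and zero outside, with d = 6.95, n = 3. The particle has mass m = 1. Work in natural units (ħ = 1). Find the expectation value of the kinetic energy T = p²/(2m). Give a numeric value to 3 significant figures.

T = −(ħ²/2m) d²/dx², so ⟨T⟩ = −(ħ²/2m) ∫ u*·u'' dx; with m = 1.
d/dx sin(nπx/d) = (nπ/d)·cos(nπx/d) and d²/dx² sin(nπx/d) = −(nπ/d)²·sin(nπx/d); on 0 ≤ x ≤ d, ∫sin²(nπx/d) dx = d/2 and ∫sin(nπx/d)·cos(nπx/d) dx = 0.
⟨T⟩ = 0.91948.

0.919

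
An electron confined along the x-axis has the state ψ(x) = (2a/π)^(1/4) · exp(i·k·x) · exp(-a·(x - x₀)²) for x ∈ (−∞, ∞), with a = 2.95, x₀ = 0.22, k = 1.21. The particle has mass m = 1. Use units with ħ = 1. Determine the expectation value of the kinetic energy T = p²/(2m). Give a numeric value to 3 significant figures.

T = −(ħ²/2m) d²/dx², so ⟨T⟩ = −(ħ²/2m) ∫ ψ*·ψ'' dx; with m = 1.
Gaussian moments (u = x − x₀): ∫u^(2j)·e^(−2au²) du = (2j−1)!!/(4a)^j · √(π/(2a)), odd powers integrate to 0; here √(π/(2a)) = 0.72971. Derivatives: ψ′ = (ik − 2au)·ψ, ψ″ = ((ik − 2au)² − 2a)·ψ; the odd-in-u pieces drop out.
⟨T⟩ = 2.2071.

2.21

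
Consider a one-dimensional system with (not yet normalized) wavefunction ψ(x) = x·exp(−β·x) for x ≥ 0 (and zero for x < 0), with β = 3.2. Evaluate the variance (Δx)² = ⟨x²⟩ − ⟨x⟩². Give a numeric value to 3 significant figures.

Compute ⟨x⟩ and ⟨x²⟩ separately, then (Δx)² = ⟨x²⟩ − ⟨x⟩².
Every integrand reduces to terms xʲ·e^(−2βx) on [0, ∞); use ∫₀^∞ xʲ·e^(−2βx) dx = j!/(2β)^(j+1).
Normalization: ∫|ψ|² dx = 0.0076294.
⟨x⟩ = 0.46875 and ⟨x²⟩ = 0.29297.
(Δx)² = 0.29297 − (0.46875)² = 0.073242.

0.0732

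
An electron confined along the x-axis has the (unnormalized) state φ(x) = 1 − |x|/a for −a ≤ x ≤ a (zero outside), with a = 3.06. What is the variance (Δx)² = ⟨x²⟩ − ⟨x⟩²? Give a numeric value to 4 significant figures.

0.9364

Compute ⟨x⟩ and ⟨x²⟩ separately, then (Δx)² = ⟨x²⟩ − ⟨x⟩².
φ is even, so ∫ over [−a, a] = 2∫₀ᵃ with φ = 1 − x/a there: ∫₀ᵃ (1 − x/a)² dx = a/3, ∫₀ᵃ x²(1 − x/a)² dx = a³/30, ∫₀ᵃ x⁴(1 − x/a)² dx = a⁵/105.
Normalization: ∫|φ|² dx = 2.0400.
⟨x⟩ = 0.0000 and ⟨x²⟩ = 0.93636.
(Δx)² = 0.93636 − (0.0000)² = 0.93636.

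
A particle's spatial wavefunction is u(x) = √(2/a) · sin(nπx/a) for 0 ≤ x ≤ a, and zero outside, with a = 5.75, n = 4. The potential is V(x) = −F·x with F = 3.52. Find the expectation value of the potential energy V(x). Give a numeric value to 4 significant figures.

⟨V⟩ = ∫ V(x)·|u|² dx.
With sin²θ = (1 − cos2θ)/2 on 0 ≤ x ≤ a: ∫sin²(nπx/a) dx = a/2, ∫x·sin²(nπx/a) dx = a²/4, ∫x²·sin²(nπx/a) dx = a³·(1/6 − 1/(4n²π²)); higher powers xᵏ the same way, integrating xᵏ·cos(2nπx/a) by parts.
⟨V⟩ = -10.120.

-10.12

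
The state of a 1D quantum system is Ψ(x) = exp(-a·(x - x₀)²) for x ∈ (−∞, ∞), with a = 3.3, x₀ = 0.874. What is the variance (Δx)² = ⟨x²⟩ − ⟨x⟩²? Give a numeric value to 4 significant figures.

Compute ⟨x⟩ and ⟨x²⟩ separately, then (Δx)² = ⟨x²⟩ − ⟨x⟩².
Gaussian moments (u = x − x₀): ∫u^(2j)·e^(−2au²) du = (2j−1)!!/(4a)^j · √(π/(2a)), odd powers integrate to 0; here √(π/(2a)) = 0.68993.
Normalization: ∫|Ψ|² dx = 0.68993.
⟨x⟩ = 0.87400 and ⟨x²⟩ = 0.83963.
(Δx)² = 0.83963 − (0.87400)² = 0.075758.

0.07576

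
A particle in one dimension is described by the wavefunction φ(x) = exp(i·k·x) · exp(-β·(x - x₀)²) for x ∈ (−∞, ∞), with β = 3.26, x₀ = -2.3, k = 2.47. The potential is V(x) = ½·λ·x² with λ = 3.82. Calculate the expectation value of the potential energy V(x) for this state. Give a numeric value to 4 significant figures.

10.25

⟨V⟩ = ∫ V(x)·|φ|² dx / ∫|φ|² dx.
Gaussian moments (u = x − x₀): ∫u^(2j)·e^(−2βu²) du = (2j−1)!!/(4β)^j · √(π/(2β)), odd powers integrate to 0; here √(π/(2β)) = 0.69415.
State is unnormalized: ∫|φ|² dx = 0.69415, and ∫φ*·V(x)·φ dx = 7.1153, so ⟨V⟩ = 7.1153 / 0.69415.
⟨V⟩ = 10.250.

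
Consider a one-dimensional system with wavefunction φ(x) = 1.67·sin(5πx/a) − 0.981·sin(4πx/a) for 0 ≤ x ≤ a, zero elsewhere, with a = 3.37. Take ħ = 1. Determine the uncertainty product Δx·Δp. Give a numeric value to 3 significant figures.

Δx = √(⟨x²⟩−⟨x⟩²), Δp = √(⟨p²⟩−⟨p⟩²).
On 0 ≤ x ≤ a (j ≠ l): ∫sin²(jπx/a) dx = a/2, ∫sin(jπx/a)·sin(lπx/a) dx = 0; diagonal moments ∫x·sin²(jπx/a) dx = a²/4, ∫x²·sin²(jπx/a) dx = a³·(1/6 − 1/(4j²π²)); cross terms ∫x·sin(jπx/a)·sin(lπx/a) dx = 0 for j + l even and −4jla²/(π²(j² − l²)²) for j + l odd, ∫x²·sin(jπx/a)·sin(lπx/a) dx = (−1)^(j+l)·4jla³/(π²(j² − l²)²); higher powers the same way via product-to-sum and parts. d²/dx² sin(jπx/a) = −(jπ/a)²·sin(jπx/a); on 0 ≤ x ≤ a, ∫sin²(jπx/a) dx = a/2 and ∫sin(jπx/a)·sin(lπx/a) dx = 0 for j ≠ l, so only diagonal terms survive in ∫|φ|² and ∫φ·φ″; ∫φ·φ′ dx = [φ²/2] between the walls = 0.
Normalization: ∫|φ|² dx = 6.3209.
⟨x⟩ = 2.2741, ⟨x²⟩ = 5.7446 ⇒ Δx = 0.75698.
⟨p⟩ = 0.0000, ⟨p²⟩ = 19.719 ⇒ Δp = 4.4407.
Δx·Δp = 3.3615.

3.36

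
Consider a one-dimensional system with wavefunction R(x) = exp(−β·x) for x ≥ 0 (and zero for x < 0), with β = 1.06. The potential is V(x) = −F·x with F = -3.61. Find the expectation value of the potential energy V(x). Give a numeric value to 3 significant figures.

1.70

⟨V⟩ = ∫ V(x)·|R|² dx / ∫|R|² dx.
Every integrand reduces to terms xʲ·e^(−2βx) on [0, ∞); use ∫₀^∞ xʲ·e^(−2βx) dx = j!/(2β)^(j+1).
State is unnormalized: ∫|R|² dx = 0.47170, and ∫R*·V(x)·R dx = 0.80322, so ⟨V⟩ = 0.80322 / 0.47170.
⟨V⟩ = 1.7028.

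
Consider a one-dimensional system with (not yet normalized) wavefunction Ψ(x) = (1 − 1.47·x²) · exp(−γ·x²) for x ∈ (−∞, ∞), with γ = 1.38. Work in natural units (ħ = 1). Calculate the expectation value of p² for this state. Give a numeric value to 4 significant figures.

4.117

p² Ψ = −ħ² d²Ψ/dx²; ⟨p²⟩ = −ħ² ∫ Ψ*·Ψ'' dx / ∫|Ψ|² dx.
Expand each integrand as polynomial × e^(−2γx²) and use ∫x^(2j)·e^(−2γx²) dx = (2j−1)!!/(4γ)^j · √(π/(2γ)), odd powers → 0; here √(π/(2γ)) = 1.0669. Differentiate with the product rule, d/dx e^(−γx²) = −2γx·e^(−γx²).
State is unnormalized: ∫|Ψ|² dx = 0.72564, and ∫Ψ*·(−ħ² Ψ'') dx = 2.9874, so ⟨p²⟩ = 2.9874 / 0.72564.
⟨p²⟩ = 4.1169.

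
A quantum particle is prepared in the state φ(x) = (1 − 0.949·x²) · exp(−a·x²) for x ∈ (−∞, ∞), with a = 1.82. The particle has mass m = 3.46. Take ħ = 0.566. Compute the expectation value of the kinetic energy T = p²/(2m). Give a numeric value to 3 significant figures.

T = −(ħ²/2m) d²/dx², so ⟨T⟩ = −(ħ²/2m) ∫ φ*·φ'' dx / ∫|φ|² dx; with m = 3.46.
Expand each integrand as polynomial × e^(−2ax²) and use ∫x^(2j)·e^(−2ax²) dx = (2j−1)!!/(4a)^j · √(π/(2a)), odd powers → 0; here √(π/(2a)) = 0.92902. Differentiate with the product rule, d/dx e^(−ax²) = −2ax·e^(−ax²).
State is unnormalized: ∫|φ|² dx = 0.73417, and ∫φ*·(−ħ²/2m · φ'') dx = 0.10799, so ⟨T⟩ = 0.10799 / 0.73417.
⟨T⟩ = 0.14710.

0.147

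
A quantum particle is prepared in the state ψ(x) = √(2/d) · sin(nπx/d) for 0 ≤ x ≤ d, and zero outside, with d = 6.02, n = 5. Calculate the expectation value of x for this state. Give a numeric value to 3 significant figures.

⟨x⟩ = ∫ x·|ψ|² dx (integrals over the domain).
With sin²θ = (1 − cos2θ)/2 on 0 ≤ x ≤ d: ∫sin²(nπx/d) dx = d/2, ∫x·sin²(nπx/d) dx = d²/4, ∫x²·sin²(nπx/d) dx = d³·(1/6 − 1/(4n²π²)); higher powers xᵏ the same way, integrating xᵏ·cos(2nπx/d) by parts.
⟨x⟩ = 3.0100.

3.01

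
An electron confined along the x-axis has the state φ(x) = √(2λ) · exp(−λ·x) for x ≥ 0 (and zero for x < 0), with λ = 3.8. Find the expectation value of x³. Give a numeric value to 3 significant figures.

⟨x³⟩ = ∫ x³·|φ|² dx (integrals over the domain).
Every integrand reduces to terms xʲ·e^(−2λx) on [0, ∞); use ∫₀^∞ xʲ·e^(−2λx) dx = j!/(2λ)^(j+1).
⟨x³⟩ = 0.013668.

0.0137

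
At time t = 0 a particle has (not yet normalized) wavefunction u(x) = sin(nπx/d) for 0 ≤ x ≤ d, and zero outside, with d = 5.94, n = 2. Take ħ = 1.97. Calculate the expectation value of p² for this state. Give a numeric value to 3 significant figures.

4.34

p² u = −ħ² d²u/dx²; ⟨p²⟩ = −ħ² ∫ u*·u'' dx / ∫|u|² dx.
d/dx sin(nπx/d) = (nπ/d)·cos(nπx/d) and d²/dx² sin(nπx/d) = −(nπ/d)²·sin(nπx/d); on 0 ≤ x ≤ d, ∫sin²(nπx/d) dx = d/2 and ∫sin(nπx/d)·cos(nπx/d) dx = 0.
State is unnormalized: ∫|u|² dx = 2.9700, and ∫u*·(−ħ² u'') dx = 12.897, so ⟨p²⟩ = 12.897 / 2.9700.
⟨p²⟩ = 4.3423.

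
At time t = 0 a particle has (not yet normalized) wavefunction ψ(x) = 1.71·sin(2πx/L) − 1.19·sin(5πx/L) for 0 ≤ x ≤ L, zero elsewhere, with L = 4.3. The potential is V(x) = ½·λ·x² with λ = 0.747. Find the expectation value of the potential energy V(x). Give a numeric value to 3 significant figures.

2.36

⟨V⟩ = ∫ V(x)·|ψ|² dx / ∫|ψ|² dx.
On 0 ≤ x ≤ L (j ≠ l): ∫sin²(jπx/L) dx = L/2, ∫sin(jπx/L)·sin(lπx/L) dx = 0; diagonal moments ∫x·sin²(jπx/L) dx = L²/4, ∫x²·sin²(jπx/L) dx = L³·(1/6 − 1/(4j²π²)); cross terms ∫x·sin(jπx/L)·sin(lπx/L) dx = 0 for j + l even and −4jlL²/(π²(j² − l²)²) for j + l odd, ∫x²·sin(jπx/L)·sin(lπx/L) dx = (−1)^(j+l)·4jlL³/(π²(j² − l²)²); higher powers the same way via product-to-sum and parts.
State is unnormalized: ∫|ψ|² dx = 9.3314, and ∫ψ*·V(x)·ψ dx = 21.999, so ⟨V⟩ = 21.999 / 9.3314.
⟨V⟩ = 2.3575.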